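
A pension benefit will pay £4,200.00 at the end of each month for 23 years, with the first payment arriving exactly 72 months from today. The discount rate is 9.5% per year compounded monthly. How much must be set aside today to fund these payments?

£268,696.41

Ordinary annuity of 276 payments, first payment at period 72.
Periodic rate r = 0.095/12 per month; n is counted in months.
The ordinary-annuity PV formula values the stream one period before the first payment (period 71); discount that back 71 periods:
PV₀ = 4,200 × [1 − (1+r)^−276] / r × (1+r)^−71 = £268,696.41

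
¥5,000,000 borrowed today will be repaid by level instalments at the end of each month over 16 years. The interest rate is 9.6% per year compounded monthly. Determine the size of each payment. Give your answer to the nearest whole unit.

¥51,057

Level ordinary annuity; solve PV = PMT × [(1 − (1+r)^−n)/r] for PMT.
Periodic rate r = 0.096/12 per month; n is counted in months.
With n = 192: PMT = 5,000,000 / ([(1 − (1+r)^−n)/r]) = ¥51,057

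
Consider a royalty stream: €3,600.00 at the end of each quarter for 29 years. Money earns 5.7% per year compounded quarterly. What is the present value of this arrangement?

This is an ordinary annuity: 116 payments of €3,600.00 at the end of each quarter.
Periodic rate r = 0.057/4 per quarter; n is counted in quarters.
PV = PMT × [(1 − (1+r)^−n)/r] = 3,600 × [1 − (1+r)^−116] / r = €203,691.38

€203,691.38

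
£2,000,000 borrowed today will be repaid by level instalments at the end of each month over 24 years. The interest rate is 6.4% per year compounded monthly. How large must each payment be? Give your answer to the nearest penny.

£13,607.54

Level ordinary annuity; solve PV = PMT × [(1 − (1+r)^−n)/r] for PMT.
Periodic rate r = 0.064/12 per month; n is counted in months.
With n = 288: PMT = 2,000,000 / ([(1 − (1+r)^−n)/r]) = £13,607.54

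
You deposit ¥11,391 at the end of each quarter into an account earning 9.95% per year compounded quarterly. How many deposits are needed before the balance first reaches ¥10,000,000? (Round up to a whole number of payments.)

128 payments

Periodic rate r = 0.0995/4 per quarter; n is counted in quarters.
Ordinary annuity FV: 10,000,000 = 11,391 × [((1+r)^n − 1)/r].
(1+r)^n = 1 + 10,000,000 × r / 11,391, so n = ln(1 + 10,000,000·r/11,391) / ln(1+r) = 127.32.
Round up to a whole number of payments: n = 128.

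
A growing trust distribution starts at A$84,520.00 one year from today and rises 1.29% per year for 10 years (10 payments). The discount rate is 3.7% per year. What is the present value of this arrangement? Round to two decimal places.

A$734,879.26

Periodic rate r = 0.037 per year.
Growing ordinary annuity: PV = PMT₁ × [1 − ((1+g)/(1+r))^n] / (r − g) = 84,520 × [1 − ((1+0.0129)/(1+r))^10] / (r − 0.0129) = A$734,879.26.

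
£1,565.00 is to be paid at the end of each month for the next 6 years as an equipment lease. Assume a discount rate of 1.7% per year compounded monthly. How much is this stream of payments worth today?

£107,051.81

This is an ordinary annuity: 72 payments of £1,565.00 at the end of each month.
Periodic rate r = 0.017/12 per month; n is counted in months.
PV = PMT × [(1 − (1+r)^−n)/r] = 1,565 × [1 − (1+r)^−72] / r = £107,051.81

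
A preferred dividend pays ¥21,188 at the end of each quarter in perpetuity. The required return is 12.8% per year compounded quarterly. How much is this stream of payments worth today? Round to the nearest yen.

Periodic rate r = 0.128/4 per quarter.
Level perpetuity: PV = PMT / r = 21,188 / (0.128/4) = ¥662,125.

¥662,125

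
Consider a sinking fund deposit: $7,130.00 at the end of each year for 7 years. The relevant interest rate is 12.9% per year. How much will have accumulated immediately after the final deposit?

$73,956.92

This is an ordinary annuity: 7 deposits of $7,130.00 at the end of each year.
Periodic rate r = 0.129 per year.
FV = PMT × [((1+r)^n − 1)/r] = 7,130 × [(1+r)^7 − 1] / r = $73,956.92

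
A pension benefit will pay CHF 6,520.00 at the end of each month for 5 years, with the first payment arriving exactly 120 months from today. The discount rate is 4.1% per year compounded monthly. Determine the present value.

CHF 235,342.49

Ordinary annuity of 60 payments, first payment at period 120.
Periodic rate r = 0.041/12 per month; n is counted in months.
The ordinary-annuity PV formula values the stream one period before the first payment (period 119); discount that back 119 periods:
PV₀ = 6,520 × [1 − (1+r)^−60] / r × (1+r)^−119 = CHF 235,342.49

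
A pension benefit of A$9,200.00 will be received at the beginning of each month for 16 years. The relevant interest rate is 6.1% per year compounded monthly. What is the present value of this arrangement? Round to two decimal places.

A$1,131,898.65

This is an annuity due: 192 payments of A$9,200.00 at the beginning of each month.
Periodic rate r = 0.061/12 per month; n is counted in months.
PV = PMT × [(1 − (1+r)^−n)/r] × (1+r) = 9,200 × [1 − (1+r)^−192] / r × (1+r) = A$1,131,898.65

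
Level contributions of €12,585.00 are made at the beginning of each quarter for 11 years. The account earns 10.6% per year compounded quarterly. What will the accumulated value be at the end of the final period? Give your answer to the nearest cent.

This is an annuity due: 44 deposits of €12,585.00 at the beginning of each quarter.
Periodic rate r = 0.106/4 per quarter; n is counted in quarters.
FV = PMT × [((1+r)^n − 1)/r] × (1+r) = 12,585 × [(1+r)^44 − 1] / r × (1+r) = €1,053,358.98

€1,053,358.98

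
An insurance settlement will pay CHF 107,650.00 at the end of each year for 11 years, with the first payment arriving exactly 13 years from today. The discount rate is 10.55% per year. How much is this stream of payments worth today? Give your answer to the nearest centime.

CHF 204,632.36

Ordinary annuity of 11 payments, first payment at period 13.
Periodic rate r = 0.1055 per year.
The ordinary-annuity PV formula values the stream one period before the first payment (period 12); discount that back 12 periods:
PV₀ = 107,650 × [1 − (1+r)^−11] / r × (1+r)^−12 = CHF 204,632.36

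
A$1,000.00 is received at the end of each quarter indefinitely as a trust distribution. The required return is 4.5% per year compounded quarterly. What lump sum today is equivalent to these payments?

Periodic rate r = 0.045/4 per quarter.
Level perpetuity: PV = PMT / r = 1,000 / (0.045/4) = A$88,888.89.

A$88,888.89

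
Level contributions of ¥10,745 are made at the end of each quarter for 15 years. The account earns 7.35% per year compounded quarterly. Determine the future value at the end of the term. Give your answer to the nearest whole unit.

This is an ordinary annuity: 60 deposits of ¥10,745 at the end of each quarter.
Periodic rate r = 0.0735/4 per quarter; n is counted in quarters.
FV = PMT × [((1+r)^n − 1)/r] = 10,745 × [(1+r)^60 − 1] / r = ¥1,158,822

¥1,158,822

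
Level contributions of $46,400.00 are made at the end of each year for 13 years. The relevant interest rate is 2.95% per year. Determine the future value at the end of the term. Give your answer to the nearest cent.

$722,413.73

This is an ordinary annuity: 13 deposits of $46,400.00 at the end of each year.
Periodic rate r = 0.0295 per year.
FV = PMT × [((1+r)^n − 1)/r] = 46,400 × [(1+r)^13 − 1] / r = $722,413.73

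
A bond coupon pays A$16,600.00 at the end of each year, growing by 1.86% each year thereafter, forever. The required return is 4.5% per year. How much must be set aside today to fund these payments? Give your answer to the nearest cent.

A$628,787.88

Periodic rate r = 0.045 per year.
Growing perpetuity (Gordon): PV = PMT₁ / (r − g) = 16,600 / (r − 0.0186) = A$628,787.88.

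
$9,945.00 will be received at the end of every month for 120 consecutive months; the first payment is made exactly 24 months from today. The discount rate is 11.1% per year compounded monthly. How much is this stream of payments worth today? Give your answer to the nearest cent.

Ordinary annuity of 120 payments, first payment at period 24.
Periodic rate r = 0.111/12 per month; n is counted in months.
The ordinary-annuity PV formula values the stream one period before the first payment (period 23); discount that back 23 periods:
PV₀ = 9,945 × [1 − (1+r)^−120] / r × (1+r)^−23 = $581,780.03

$581,780.03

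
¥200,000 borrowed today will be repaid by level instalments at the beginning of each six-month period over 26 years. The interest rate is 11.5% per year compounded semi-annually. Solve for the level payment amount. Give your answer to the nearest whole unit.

¥11,503

Level annuity due; solve PV = PMT × [(1 − (1+r)^−n)/r] × (1+r) for PMT.
Periodic rate r = 0.115/2 per half-year; n is counted in half-years.
With n = 52: PMT = 200,000 / ([(1 − (1+r)^−n)/r] × (1+r)) = ¥11,503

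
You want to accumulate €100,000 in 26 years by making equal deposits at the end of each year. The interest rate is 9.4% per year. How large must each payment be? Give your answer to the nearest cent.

€1,006.60

Level ordinary annuity; solve FV = PMT × [((1+r)^n − 1)/r] for PMT.
Periodic rate r = 0.094 per year.
With n = 26: PMT = 100,000 / ([((1+r)^n − 1)/r]) = €1,006.60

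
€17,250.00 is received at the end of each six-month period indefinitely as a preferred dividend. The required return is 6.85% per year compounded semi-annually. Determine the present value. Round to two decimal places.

Periodic rate r = 0.0685/2 per half-year.
Level perpetuity: PV = PMT / r = 17,250 / (0.0685/2) = €503,649.64.

€503,649.64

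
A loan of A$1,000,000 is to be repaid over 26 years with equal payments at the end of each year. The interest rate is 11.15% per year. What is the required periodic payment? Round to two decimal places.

Level ordinary annuity; solve PV = PMT × [(1 − (1+r)^−n)/r] for PMT.
Periodic rate r = 0.1115 per year.
With n = 26: PMT = 1,000,000 / ([(1 − (1+r)^−n)/r]) = A$119,127.19

A$119,127.19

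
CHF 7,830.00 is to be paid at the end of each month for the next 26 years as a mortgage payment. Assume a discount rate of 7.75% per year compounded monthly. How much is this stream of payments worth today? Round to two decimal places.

This is an ordinary annuity: 312 payments of CHF 7,830.00 at the end of each month.
Periodic rate r = 0.0775/12 per month; n is counted in months.
PV = PMT × [(1 − (1+r)^−n)/r] = 7,830 × [1 − (1+r)^−312] / r = CHF 1,049,700.54

CHF 1,049,700.54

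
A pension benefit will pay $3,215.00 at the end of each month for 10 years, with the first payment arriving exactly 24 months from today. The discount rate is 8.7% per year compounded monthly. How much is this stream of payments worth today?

$217,727.10

Ordinary annuity of 120 payments, first payment at period 24.
Periodic rate r = 0.087/12 per month; n is counted in months.
The ordinary-annuity PV formula values the stream one period before the first payment (period 23); discount that back 23 periods:
PV₀ = 3,215 × [1 − (1+r)^−120] / r × (1+r)^−23 = $217,727.10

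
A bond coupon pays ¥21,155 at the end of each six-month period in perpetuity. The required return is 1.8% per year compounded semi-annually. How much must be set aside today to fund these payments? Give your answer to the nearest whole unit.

Periodic rate r = 0.018/2 per half-year.
Level perpetuity: PV = PMT / r = 21,155 / (0.018/2) = ¥2,350,556.

¥2,350,556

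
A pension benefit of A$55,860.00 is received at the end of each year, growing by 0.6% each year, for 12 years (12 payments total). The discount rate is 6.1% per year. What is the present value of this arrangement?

A$479,433.16

Periodic rate r = 0.061 per year.
Growing ordinary annuity: PV = PMT₁ × [1 − ((1+g)/(1+r))^n] / (r − g) = 55,860 × [1 − ((1+0.006)/(1+r))^12] / (r − 0.006) = A$479,433.16.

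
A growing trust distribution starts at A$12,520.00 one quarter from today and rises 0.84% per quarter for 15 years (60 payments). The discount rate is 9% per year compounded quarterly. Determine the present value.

A$501,970.70

Periodic rate r = 0.09/4 per quarter; n is counted in quarters.
Growing ordinary annuity: PV = PMT₁ × [1 − ((1+g)/(1+r))^n] / (r − g) = 12,520 × [1 − ((1+0.0084)/(1+r))^60] / (r − 0.0084) = A$501,970.70.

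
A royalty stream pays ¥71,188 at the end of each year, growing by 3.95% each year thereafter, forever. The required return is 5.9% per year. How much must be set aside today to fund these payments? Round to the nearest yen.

Periodic rate r = 0.059 per year.
Growing perpetuity (Gordon): PV = PMT₁ / (r − g) = 71,188 / (r − 0.0395) = ¥3,650,667.

¥3,650,667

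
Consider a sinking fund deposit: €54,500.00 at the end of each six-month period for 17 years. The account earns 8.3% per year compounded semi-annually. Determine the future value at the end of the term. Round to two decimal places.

This is an ordinary annuity: 34 deposits of €54,500.00 at the end of each six-month period.
Periodic rate r = 0.083/2 per half-year; n is counted in half-years.
FV = PMT × [((1+r)^n − 1)/r] = 54,500 × [(1+r)^34 − 1] / r = €3,919,903.59

€3,919,903.59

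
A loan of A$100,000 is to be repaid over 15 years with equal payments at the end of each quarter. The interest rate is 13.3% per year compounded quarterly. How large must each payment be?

Level ordinary annuity; solve PV = PMT × [(1 − (1+r)^−n)/r] for PMT.
Periodic rate r = 0.133/4 per quarter; n is counted in quarters.
With n = 60: PMT = 100,000 / ([(1 − (1+r)^−n)/r]) = A$3,868.53

A$3,868.53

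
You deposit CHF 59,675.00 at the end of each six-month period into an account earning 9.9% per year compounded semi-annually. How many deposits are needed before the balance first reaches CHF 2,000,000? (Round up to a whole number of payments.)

Periodic rate r = 0.099/2 per half-year; n is counted in half-years.
Ordinary annuity FV: 2,000,000 = 59,675 × [((1+r)^n − 1)/r].
(1+r)^n = 1 + 2,000,000 × r / 59,675, so n = ln(1 + 2,000,000·r/59,675) / ln(1+r) = 20.24.
Round up to a whole number of payments: n = 21.

21 payments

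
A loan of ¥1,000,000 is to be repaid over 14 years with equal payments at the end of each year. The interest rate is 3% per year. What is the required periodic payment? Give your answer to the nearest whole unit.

Level ordinary annuity; solve PV = PMT × [(1 − (1+r)^−n)/r] for PMT.
Periodic rate r = 0.03 per year.
With n = 14: PMT = 1,000,000 / ([(1 − (1+r)^−n)/r]) = ¥88,526

¥88,526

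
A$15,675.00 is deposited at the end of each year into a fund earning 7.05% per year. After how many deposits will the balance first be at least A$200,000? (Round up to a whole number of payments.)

Periodic rate r = 0.0705 per year.
Ordinary annuity FV: 200,000 = 15,675 × [((1+r)^n − 1)/r].
(1+r)^n = 1 + 200,000 × r / 15,675, so n = ln(1 + 200,000·r/15,675) / ln(1+r) = 9.42.
Round up to a whole number of payments: n = 10.

10 payments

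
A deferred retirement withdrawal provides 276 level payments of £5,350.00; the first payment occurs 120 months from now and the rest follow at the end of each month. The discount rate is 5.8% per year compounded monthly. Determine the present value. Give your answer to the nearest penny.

£458,813.21

Ordinary annuity of 276 payments, first payment at period 120.
Periodic rate r = 0.058/12 per month; n is counted in months.
The ordinary-annuity PV formula values the stream one period before the first payment (period 119); discount that back 119 periods:
PV₀ = 5,350 × [1 − (1+r)^−276] / r × (1+r)^−119 = £458,813.21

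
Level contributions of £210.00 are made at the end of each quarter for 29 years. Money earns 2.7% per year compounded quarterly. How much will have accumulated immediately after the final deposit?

£36,781.98

This is an ordinary annuity: 116 deposits of £210.00 at the end of each quarter.
Periodic rate r = 0.027/4 per quarter; n is counted in quarters.
FV = PMT × [((1+r)^n − 1)/r] = 210 × [(1+r)^116 − 1] / r = £36,781.98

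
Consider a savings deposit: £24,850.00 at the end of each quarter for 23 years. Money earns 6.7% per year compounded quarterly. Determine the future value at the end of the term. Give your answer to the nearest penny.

£5,355,790.14

This is an ordinary annuity: 92 deposits of £24,850.00 at the end of each quarter.
Periodic rate r = 0.067/4 per quarter; n is counted in quarters.
FV = PMT × [((1+r)^n − 1)/r] = 24,850 × [(1+r)^92 − 1] / r = £5,355,790.14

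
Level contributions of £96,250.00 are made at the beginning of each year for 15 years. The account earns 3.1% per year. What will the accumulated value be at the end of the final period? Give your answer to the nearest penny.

This is an annuity due: 15 deposits of £96,250.00 at the beginning of each year.
Periodic rate r = 0.031 per year.
FV = PMT × [((1+r)^n − 1)/r] × (1+r) = 96,250 × [(1+r)^15 − 1] / r × (1+r) = £1,859,227.88

£1,859,227.88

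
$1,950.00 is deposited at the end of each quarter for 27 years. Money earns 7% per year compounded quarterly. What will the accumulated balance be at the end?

$614,198.87

This is an ordinary annuity: 108 deposits of $1,950.00 at the end of each quarter.
Periodic rate r = 0.07/4 per quarter; n is counted in quarters.
FV = PMT × [((1+r)^n − 1)/r] = 1,950 × [(1+r)^108 − 1] / r = $614,198.87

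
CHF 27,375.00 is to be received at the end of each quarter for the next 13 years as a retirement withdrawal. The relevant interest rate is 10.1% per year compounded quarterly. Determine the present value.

CHF 787,713.31

This is an ordinary annuity: 52 payments of CHF 27,375.00 at the end of each quarter.
Periodic rate r = 0.101/4 per quarter; n is counted in quarters.
PV = PMT × [(1 − (1+r)^−n)/r] = 27,375 × [1 − (1+r)^−52] / r = CHF 787,713.31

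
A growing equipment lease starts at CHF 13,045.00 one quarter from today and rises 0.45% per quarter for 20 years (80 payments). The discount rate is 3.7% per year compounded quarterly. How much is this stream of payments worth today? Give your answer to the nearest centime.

CHF 863,338.36

Periodic rate r = 0.037/4 per quarter; n is counted in quarters.
Growing ordinary annuity: PV = PMT₁ × [1 − ((1+g)/(1+r))^n] / (r − g) = 13,045 × [1 − ((1+0.0045)/(1+r))^80] / (r − 0.0045) = CHF 863,338.36.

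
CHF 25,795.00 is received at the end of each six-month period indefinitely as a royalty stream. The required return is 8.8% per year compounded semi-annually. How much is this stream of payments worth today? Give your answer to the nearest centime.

Periodic rate r = 0.088/2 per half-year.
Level perpetuity: PV = PMT / r = 25,795 / (0.088/2) = CHF 586,250.00.

CHF 586,250.00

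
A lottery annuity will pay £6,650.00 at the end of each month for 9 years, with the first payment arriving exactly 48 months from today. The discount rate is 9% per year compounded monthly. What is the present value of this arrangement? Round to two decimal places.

Ordinary annuity of 108 payments, first payment at period 48.
Periodic rate r = 0.09/12 per month; n is counted in months.
The ordinary-annuity PV formula values the stream one period before the first payment (period 47); discount that back 47 periods:
PV₀ = 6,650 × [1 − (1+r)^−108] / r × (1+r)^−47 = £345,614.63

£345,614.63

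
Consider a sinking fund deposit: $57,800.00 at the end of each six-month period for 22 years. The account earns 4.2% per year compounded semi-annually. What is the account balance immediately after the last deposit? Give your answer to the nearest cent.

This is an ordinary annuity: 44 deposits of $57,800.00 at the end of each six-month period.
Periodic rate r = 0.042/2 per half-year; n is counted in half-years.
FV = PMT × [((1+r)^n − 1)/r] = 57,800 × [(1+r)^44 − 1] / r = $4,115,791.57

$4,115,791.57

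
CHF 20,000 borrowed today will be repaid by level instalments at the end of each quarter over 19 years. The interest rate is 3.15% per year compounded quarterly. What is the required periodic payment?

CHF 350.72

Level ordinary annuity; solve PV = PMT × [(1 − (1+r)^−n)/r] for PMT.
Periodic rate r = 0.0315/4 per quarter; n is counted in quarters.
With n = 76: PMT = 20,000 / ([(1 − (1+r)^−n)/r]) = CHF 350.72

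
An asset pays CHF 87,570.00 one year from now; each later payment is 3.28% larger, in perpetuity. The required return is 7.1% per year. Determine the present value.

CHF 2,292,408.38

Periodic rate r = 0.071 per year.
Growing perpetuity (Gordon): PV = PMT₁ / (r − g) = 87,570 / (r − 0.0328) = CHF 2,292,408.38.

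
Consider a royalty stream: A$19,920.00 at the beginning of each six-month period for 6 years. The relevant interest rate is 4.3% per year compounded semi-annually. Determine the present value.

This is an annuity due: 12 payments of A$19,920.00 at the beginning of each six-month period.
Periodic rate r = 0.043/2 per half-year; n is counted in half-years.
PV = PMT × [(1 − (1+r)^−n)/r] × (1+r) = 19,920 × [1 − (1+r)^−12] / r × (1+r) = A$213,220.93

A$213,220.93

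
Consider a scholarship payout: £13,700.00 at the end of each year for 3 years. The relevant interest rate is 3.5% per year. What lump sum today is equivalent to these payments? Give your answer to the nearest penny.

£38,382.43

This is an ordinary annuity: 3 payments of £13,700.00 at the end of each year.
Periodic rate r = 0.035 per year.
PV = PMT × [(1 − (1+r)^−n)/r] = 13,700 × [1 − (1+r)^−3] / r = £38,382.43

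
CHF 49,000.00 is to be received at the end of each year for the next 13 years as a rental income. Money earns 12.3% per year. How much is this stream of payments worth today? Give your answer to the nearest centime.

CHF 310,197.22

This is an ordinary annuity: 13 payments of CHF 49,000.00 at the end of each year.
Periodic rate r = 0.123 per year.
PV = PMT × [(1 − (1+r)^−n)/r] = 49,000 × [1 − (1+r)^−13] / r = CHF 310,197.22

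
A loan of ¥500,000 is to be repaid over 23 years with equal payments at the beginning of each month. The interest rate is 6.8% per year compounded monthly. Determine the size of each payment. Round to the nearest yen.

¥3,567

Level annuity due; solve PV = PMT × [(1 − (1+r)^−n)/r] × (1+r) for PMT.
Periodic rate r = 0.068/12 per month; n is counted in months.
With n = 276: PMT = 500,000 / ([(1 − (1+r)^−n)/r] × (1+r)) = ¥3,567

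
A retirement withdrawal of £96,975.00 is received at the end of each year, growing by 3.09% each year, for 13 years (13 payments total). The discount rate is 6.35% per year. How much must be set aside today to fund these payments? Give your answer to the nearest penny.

Periodic rate r = 0.0635 per year.
Growing ordinary annuity: PV = PMT₁ × [1 − ((1+g)/(1+r))^n] / (r − g) = 96,975 × [1 − ((1+0.0309)/(1+r))^13] / (r − 0.0309) = £990,107.91.

£990,107.91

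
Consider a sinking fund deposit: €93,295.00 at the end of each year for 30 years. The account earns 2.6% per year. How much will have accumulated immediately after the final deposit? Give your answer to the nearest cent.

€4,161,804.68

This is an ordinary annuity: 30 deposits of €93,295.00 at the end of each year.
Periodic rate r = 0.026 per year.
FV = PMT × [((1+r)^n − 1)/r] = 93,295 × [(1+r)^30 − 1] / r = €4,161,804.68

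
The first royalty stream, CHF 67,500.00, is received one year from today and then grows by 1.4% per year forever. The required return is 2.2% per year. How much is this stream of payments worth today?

Periodic rate r = 0.022 per year.
Growing perpetuity (Gordon): PV = PMT₁ / (r − g) = 67,500 / (r − 0.014) = CHF 8,437,500.00.

CHF 8,437,500.00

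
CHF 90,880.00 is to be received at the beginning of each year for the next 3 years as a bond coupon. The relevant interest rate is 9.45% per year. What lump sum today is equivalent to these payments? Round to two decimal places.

This is an annuity due: 3 payments of CHF 90,880.00 at the beginning of each year.
Periodic rate r = 0.0945 per year.
PV = PMT × [(1 − (1+r)^−n)/r] × (1+r) = 90,880 × [1 − (1+r)^−3] / r × (1+r) = CHF 249,777.53

CHF 249,777.53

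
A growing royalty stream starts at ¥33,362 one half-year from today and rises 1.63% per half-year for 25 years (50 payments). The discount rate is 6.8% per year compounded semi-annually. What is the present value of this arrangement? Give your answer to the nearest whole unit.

¥1,089,893

Periodic rate r = 0.068/2 per half-year; n is counted in half-years.
Growing ordinary annuity: PV = PMT₁ × [1 − ((1+g)/(1+r))^n] / (r − g) = 33,362 × [1 − ((1+0.0163)/(1+r))^50] / (r − 0.0163) = ¥1,089,893.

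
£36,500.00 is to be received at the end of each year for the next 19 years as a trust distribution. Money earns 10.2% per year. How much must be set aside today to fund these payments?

This is an ordinary annuity: 19 payments of £36,500.00 at the end of each year.
Periodic rate r = 0.102 per year.
PV = PMT × [(1 − (1+r)^−n)/r] = 36,500 × [1 − (1+r)^−19] / r = £301,317.90

£301,317.90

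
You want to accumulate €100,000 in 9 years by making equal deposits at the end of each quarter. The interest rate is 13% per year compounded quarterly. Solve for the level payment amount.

Level ordinary annuity; solve FV = PMT × [((1+r)^n − 1)/r] for PMT.
Periodic rate r = 0.13/4 per quarter; n is counted in quarters.
With n = 36: PMT = 100,000 / ([((1+r)^n − 1)/r]) = €1,502.83

€1,502.83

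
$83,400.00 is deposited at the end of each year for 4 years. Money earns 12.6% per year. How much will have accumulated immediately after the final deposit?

This is an ordinary annuity: 4 deposits of $83,400.00 at the end of each year.
Periodic rate r = 0.126 per year.
FV = PMT × [((1+r)^n − 1)/r] = 83,400 × [(1+r)^4 − 1] / r = $402,113.46

$402,113.46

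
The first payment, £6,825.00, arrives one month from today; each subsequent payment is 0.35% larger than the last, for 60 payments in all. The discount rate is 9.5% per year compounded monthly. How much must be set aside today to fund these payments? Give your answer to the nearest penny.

Periodic rate r = 0.095/12 per month; n is counted in months.
Growing ordinary annuity: PV = PMT₁ × [1 − ((1+g)/(1+r))^n] / (r − g) = 6,825 × [1 − ((1+0.0035)/(1+r))^60] / (r − 0.0035) = £357,948.64.

£357,948.64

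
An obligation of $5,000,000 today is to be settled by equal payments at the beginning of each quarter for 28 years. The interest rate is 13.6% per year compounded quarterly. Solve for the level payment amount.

$168,391.31

Level annuity due; solve PV = PMT × [(1 − (1+r)^−n)/r] × (1+r) for PMT.
Periodic rate r = 0.136/4 per quarter; n is counted in quarters.
With n = 112: PMT = 5,000,000 / ([(1 − (1+r)^−n)/r] × (1+r)) = $168,391.31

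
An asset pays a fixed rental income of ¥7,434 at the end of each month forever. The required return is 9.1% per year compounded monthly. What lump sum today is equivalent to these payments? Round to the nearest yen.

¥980,308

Periodic rate r = 0.091/12 per month.
Level perpetuity: PV = PMT / r = 7,434 / (0.091/12) = ¥980,308.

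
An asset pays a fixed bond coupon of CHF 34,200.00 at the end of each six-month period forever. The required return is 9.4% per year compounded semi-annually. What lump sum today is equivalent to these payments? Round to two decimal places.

Periodic rate r = 0.094/2 per half-year.
Level perpetuity: PV = PMT / r = 34,200 / (0.094/2) = CHF 727,659.57.

CHF 727,659.57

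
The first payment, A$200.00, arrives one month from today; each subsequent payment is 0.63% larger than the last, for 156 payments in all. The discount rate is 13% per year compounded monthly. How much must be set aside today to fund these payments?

A$22,235.62

Periodic rate r = 0.13/12 per month; n is counted in months.
Growing ordinary annuity: PV = PMT₁ × [1 − ((1+g)/(1+r))^n] / (r − g) = 200 × [1 − ((1+0.0063)/(1+r))^156] / (r − 0.0063) = A$22,235.62.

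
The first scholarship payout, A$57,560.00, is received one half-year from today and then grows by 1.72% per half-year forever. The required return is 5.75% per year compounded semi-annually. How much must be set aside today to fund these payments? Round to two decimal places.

Periodic rate r = 0.0575/2 per half-year.
Growing perpetuity (Gordon): PV = PMT₁ / (r − g) = 57,560 / (r − 0.0172) = A$4,983,549.78.

A$4,983,549.78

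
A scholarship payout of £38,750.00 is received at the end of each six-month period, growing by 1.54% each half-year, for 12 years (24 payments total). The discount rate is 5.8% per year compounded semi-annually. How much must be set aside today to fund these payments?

£778,858.21

Periodic rate r = 0.058/2 per half-year; n is counted in half-years.
Growing ordinary annuity: PV = PMT₁ × [1 − ((1+g)/(1+r))^n] / (r − g) = 38,750 × [1 − ((1+0.0154)/(1+r))^24] / (r − 0.0154) = £778,858.21.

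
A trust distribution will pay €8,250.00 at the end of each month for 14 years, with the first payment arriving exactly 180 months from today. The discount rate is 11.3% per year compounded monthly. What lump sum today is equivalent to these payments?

Ordinary annuity of 168 payments, first payment at period 180.
Periodic rate r = 0.113/12 per month; n is counted in months.
The ordinary-annuity PV formula values the stream one period before the first payment (period 179); discount that back 179 periods:
PV₀ = 8,250 × [1 − (1+r)^−168] / r × (1+r)^−179 = €129,767.48

€129,767.48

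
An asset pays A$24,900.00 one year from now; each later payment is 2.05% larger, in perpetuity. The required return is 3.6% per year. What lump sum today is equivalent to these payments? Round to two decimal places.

A$1,606,451.61

Periodic rate r = 0.036 per year.
Growing perpetuity (Gordon): PV = PMT₁ / (r − g) = 24,900 / (r − 0.0205) = A$1,606,451.61.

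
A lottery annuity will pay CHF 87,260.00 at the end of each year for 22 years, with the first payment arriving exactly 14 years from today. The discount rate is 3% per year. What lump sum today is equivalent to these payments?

Ordinary annuity of 22 payments, first payment at period 14.
Periodic rate r = 0.03 per year.
The ordinary-annuity PV formula values the stream one period before the first payment (period 13); discount that back 13 periods:
PV₀ = 87,260 × [1 − (1+r)^−22] / r × (1+r)^−13 = CHF 946,968.62

CHF 946,968.62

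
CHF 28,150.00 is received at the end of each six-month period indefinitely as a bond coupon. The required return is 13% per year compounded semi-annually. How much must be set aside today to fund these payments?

Periodic rate r = 0.13/2 per half-year.
Level perpetuity: PV = PMT / r = 28,150 / (0.13/2) = CHF 433,076.92.

CHF 433,076.92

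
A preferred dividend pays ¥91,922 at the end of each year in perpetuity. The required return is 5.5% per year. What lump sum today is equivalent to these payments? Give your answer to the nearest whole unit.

¥1,671,309

Periodic rate r = 0.055 per year.
Level perpetuity: PV = PMT / r = 91,922 / (0.055) = ¥1,671,309.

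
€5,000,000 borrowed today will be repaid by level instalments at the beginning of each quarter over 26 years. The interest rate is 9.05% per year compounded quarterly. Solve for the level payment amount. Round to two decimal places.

€122,587.97

Level annuity due; solve PV = PMT × [(1 − (1+r)^−n)/r] × (1+r) for PMT.
Periodic rate r = 0.0905/4 per quarter; n is counted in quarters.
With n = 104: PMT = 5,000,000 / ([(1 − (1+r)^−n)/r] × (1+r)) = €122,587.97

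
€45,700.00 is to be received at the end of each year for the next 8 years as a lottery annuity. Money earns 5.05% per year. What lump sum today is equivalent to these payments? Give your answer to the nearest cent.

This is an ordinary annuity: 8 payments of €45,700.00 at the end of each year.
Periodic rate r = 0.0505 per year.
PV = PMT × [(1 − (1+r)^−n)/r] = 45,700 × [1 − (1+r)^−8] / r = €294,772.74

€294,772.74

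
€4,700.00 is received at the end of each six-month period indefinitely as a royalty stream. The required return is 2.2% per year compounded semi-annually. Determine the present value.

Periodic rate r = 0.022/2 per half-year.
Level perpetuity: PV = PMT / r = 4,700 / (0.022/2) = €427,272.73.

€427,272.73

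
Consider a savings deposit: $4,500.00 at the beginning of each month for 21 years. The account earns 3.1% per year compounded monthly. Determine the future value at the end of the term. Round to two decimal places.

$1,599,470.20

This is an annuity due: 252 deposits of $4,500.00 at the beginning of each month.
Periodic rate r = 0.031/12 per month; n is counted in months.
FV = PMT × [((1+r)^n − 1)/r] × (1+r) = 4,500 × [(1+r)^252 − 1] / r × (1+r) = $1,599,470.20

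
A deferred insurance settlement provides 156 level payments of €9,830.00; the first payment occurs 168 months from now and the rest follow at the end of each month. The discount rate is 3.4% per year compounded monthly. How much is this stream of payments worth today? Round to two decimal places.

Ordinary annuity of 156 payments, first payment at period 168.
Periodic rate r = 0.034/12 per month; n is counted in months.
The ordinary-annuity PV formula values the stream one period before the first payment (period 167); discount that back 167 periods:
PV₀ = 9,830 × [1 − (1+r)^−156] / r × (1+r)^−167 = €771,856.65

€771,856.65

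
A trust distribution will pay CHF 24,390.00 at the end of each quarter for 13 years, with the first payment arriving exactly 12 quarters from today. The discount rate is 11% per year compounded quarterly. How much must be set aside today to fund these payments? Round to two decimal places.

CHF 497,525.44

Ordinary annuity of 52 payments, first payment at period 12.
Periodic rate r = 0.11/4 per quarter; n is counted in quarters.
The ordinary-annuity PV formula values the stream one period before the first payment (period 11); discount that back 11 periods:
PV₀ = 24,390 × [1 − (1+r)^−52] / r × (1+r)^−11 = CHF 497,525.44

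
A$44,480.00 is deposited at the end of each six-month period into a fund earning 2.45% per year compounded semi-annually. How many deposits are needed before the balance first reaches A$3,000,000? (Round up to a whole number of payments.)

Periodic rate r = 0.0245/2 per half-year; n is counted in half-years.
Ordinary annuity FV: 3,000,000 = 44,480 × [((1+r)^n − 1)/r].
(1+r)^n = 1 + 3,000,000 × r / 44,480, so n = ln(1 + 3,000,000·r/44,480) / ln(1+r) = 49.46.
Round up to a whole number of payments: n = 50.

50 payments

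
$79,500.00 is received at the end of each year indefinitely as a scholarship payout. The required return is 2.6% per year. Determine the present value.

Periodic rate r = 0.026 per year.
Level perpetuity: PV = PMT / r = 79,500 / (0.026) = $3,057,692.31.

$3,057,692.31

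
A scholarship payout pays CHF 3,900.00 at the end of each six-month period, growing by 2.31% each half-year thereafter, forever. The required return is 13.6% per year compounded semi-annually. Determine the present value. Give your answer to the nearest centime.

CHF 86,859.69

Periodic rate r = 0.136/2 per half-year.
Growing perpetuity (Gordon): PV = PMT₁ / (r − g) = 3,900 / (r − 0.0231) = CHF 86,859.69.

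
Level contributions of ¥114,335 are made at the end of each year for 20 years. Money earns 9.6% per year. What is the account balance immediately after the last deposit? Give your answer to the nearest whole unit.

¥6,258,372

This is an ordinary annuity: 20 deposits of ¥114,335 at the end of each year.
Periodic rate r = 0.096 per year.
FV = PMT × [((1+r)^n − 1)/r] = 114,335 × [(1+r)^20 − 1] / r = ¥6,258,372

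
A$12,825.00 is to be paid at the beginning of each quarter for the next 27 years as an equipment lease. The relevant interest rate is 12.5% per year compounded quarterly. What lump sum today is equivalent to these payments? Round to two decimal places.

A$407,975.22

This is an annuity due: 108 payments of A$12,825.00 at the beginning of each quarter.
Periodic rate r = 0.125/4 per quarter; n is counted in quarters.
PV = PMT × [(1 − (1+r)^−n)/r] × (1+r) = 12,825 × [1 − (1+r)^−108] / r × (1+r) = A$407,975.22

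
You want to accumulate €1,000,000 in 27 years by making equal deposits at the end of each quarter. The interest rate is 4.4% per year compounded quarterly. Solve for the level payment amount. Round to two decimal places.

Level ordinary annuity; solve FV = PMT × [((1+r)^n − 1)/r] for PMT.
Periodic rate r = 0.044/4 per quarter; n is counted in quarters.
With n = 108: PMT = 1,000,000 / ([((1+r)^n − 1)/r]) = €4,868.76

€4,868.76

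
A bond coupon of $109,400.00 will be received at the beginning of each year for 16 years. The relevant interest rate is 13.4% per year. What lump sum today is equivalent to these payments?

$802,019.03

This is an annuity due: 16 payments of $109,400.00 at the beginning of each year.
Periodic rate r = 0.134 per year.
PV = PMT × [(1 − (1+r)^−n)/r] × (1+r) = 109,400 × [1 − (1+r)^−16] / r × (1+r) = $802,019.03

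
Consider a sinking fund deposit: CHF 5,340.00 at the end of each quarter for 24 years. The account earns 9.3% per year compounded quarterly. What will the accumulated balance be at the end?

This is an ordinary annuity: 96 deposits of CHF 5,340.00 at the end of each quarter.
Periodic rate r = 0.093/4 per quarter; n is counted in quarters.
FV = PMT × [((1+r)^n − 1)/r] = 5,340 × [(1+r)^96 − 1] / r = CHF 1,856,573.87

CHF 1,856,573.87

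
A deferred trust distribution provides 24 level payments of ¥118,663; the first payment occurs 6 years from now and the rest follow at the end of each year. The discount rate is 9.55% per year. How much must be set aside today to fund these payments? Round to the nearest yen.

¥699,282

Ordinary annuity of 24 payments, first payment at period 6.
Periodic rate r = 0.0955 per year.
The ordinary-annuity PV formula values the stream one period before the first payment (period 5); discount that back 5 periods:
PV₀ = 118,663 × [1 − (1+r)^−24] / r × (1+r)^−5 = ¥699,282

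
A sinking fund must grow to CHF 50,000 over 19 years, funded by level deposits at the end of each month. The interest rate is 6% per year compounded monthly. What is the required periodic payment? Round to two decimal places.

CHF 118.04

Level ordinary annuity; solve FV = PMT × [((1+r)^n − 1)/r] for PMT.
Periodic rate r = 0.06/12 per month; n is counted in months.
With n = 228: PMT = 50,000 / ([((1+r)^n − 1)/r]) = CHF 118.04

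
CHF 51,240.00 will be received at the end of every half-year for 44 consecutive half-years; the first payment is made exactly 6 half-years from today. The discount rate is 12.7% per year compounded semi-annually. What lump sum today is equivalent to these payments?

Ordinary annuity of 44 payments, first payment at period 6.
Periodic rate r = 0.127/2 per half-year; n is counted in half-years.
The ordinary-annuity PV formula values the stream one period before the first payment (period 5); discount that back 5 periods:
PV₀ = 51,240 × [1 − (1+r)^−44] / r × (1+r)^−5 = CHF 553,618.12

CHF 553,618.12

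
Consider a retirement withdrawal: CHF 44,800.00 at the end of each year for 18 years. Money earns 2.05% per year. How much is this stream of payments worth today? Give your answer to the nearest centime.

This is an ordinary annuity: 18 payments of CHF 44,800.00 at the end of each year.
Periodic rate r = 0.0205 per year.
PV = PMT × [(1 − (1+r)^−n)/r] = 44,800 × [1 − (1+r)^−18] / r = CHF 668,699.72

CHF 668,699.72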